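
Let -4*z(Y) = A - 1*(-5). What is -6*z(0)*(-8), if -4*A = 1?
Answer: -57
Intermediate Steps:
A = -¼ (A = -¼*1 = -¼ ≈ -0.25000)
z(Y) = -19/16 (z(Y) = -(-¼ - 1*(-5))/4 = -(-¼ + 5)/4 = -¼*19/4 = -19/16)
-6*z(0)*(-8) = -6*(-19/16)*(-8) = (57/8)*(-8) = -57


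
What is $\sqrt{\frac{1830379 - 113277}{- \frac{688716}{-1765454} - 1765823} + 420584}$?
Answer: $\frac{\sqrt{1021877203249205376922831624194}}{1558739294963} \approx 648.52$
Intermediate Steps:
$\sqrt{\frac{1830379 - 113277}{- \frac{688716}{-1765454} - 1765823} + 420584} = \sqrt{\frac{1717102}{\left(-688716\right) \left(- \frac{1}{1765454}\right) - 1765823} + 420584} = \sqrt{\frac{1717102}{\frac{344358}{882727} - 1765823} + 420584} = \sqrt{\frac{1717102}{- \frac{1558739294963}{882727}} + 420584} = \sqrt{1717102 \left(- \frac{882727}{1558739294963}\right) + 420584} = \sqrt{- \frac{1515732297154}{1558739294963} + 420584} = \sqrt{\frac{655579291900421238}{1558739294963}} = \frac{\sqrt{1021877203249205376922831624194}}{1558739294963}$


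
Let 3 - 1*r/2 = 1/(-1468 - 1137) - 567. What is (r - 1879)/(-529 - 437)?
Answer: 1925093/2516430 ≈ 0.76501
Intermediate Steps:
r = 2969702/2605 (r = 6 - 2*(1/(-1468 - 1137) - 567) = 6 - 2*(1/(-2605) - 567) = 6 - 2*(-1/2605 - 567) = 6 - 2*(-1477036/2605) = 6 + 2954072/2605 = 2969702/2605 ≈ 1140.0)
(r - 1879)/(-529 - 437) = (2969702/2605 - 1879)/(-529 - 437) = -1925093/2605/(-966) = -1925093/2605*(-1/966) = 1925093/2516430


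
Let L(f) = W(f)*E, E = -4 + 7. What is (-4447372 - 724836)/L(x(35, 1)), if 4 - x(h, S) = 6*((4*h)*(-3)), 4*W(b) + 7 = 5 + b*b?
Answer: -10344416/9555861 ≈ -1.0825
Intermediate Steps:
E = 3
W(b) = -½ + b²/4 (W(b) = -7/4 + (5 + b*b)/4 = -7/4 + (5 + b²)/4 = -7/4 + (5/4 + b²/4) = -½ + b²/4)
x(h, S) = 4 + 72*h (x(h, S) = 4 - 6*(4*h)*(-3) = 4 - 6*(-12*h) = 4 - (-72)*h = 4 + 72*h)
L(f) = -3/2 + 3*f²/4 (L(f) = (-½ + f²/4)*3 = -3/2 + 3*f²/4)
(-4447372 - 724836)/L(x(35, 1)) = (-4447372 - 724836)/(-3/2 + 3*(4 + 72*35)²/4) = -5172208/(-3/2 + 3*(4 + 2520)²/4) = -5172208/(-3/2 + (¾)*2524²) = -5172208/(-3/2 + (¾)*6370576) = -5172208/(-3/2 + 4777932) = -5172208/9555861/2 = -5172208*2/9555861 = -10344416/9555861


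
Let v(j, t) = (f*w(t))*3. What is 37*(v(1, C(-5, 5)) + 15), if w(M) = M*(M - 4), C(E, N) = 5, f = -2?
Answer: -555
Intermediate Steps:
w(M) = M*(-4 + M)
v(j, t) = -6*t*(-4 + t) (v(j, t) = -2*t*(-4 + t)*3 = -6*t*(-4 + t))
37*(v(1, C(-5, 5)) + 15) = 37*(6*5*(4 - 1*5) + 15) = 37*(6*5*(4 - 5) + 15) = 37*(6*5*(-1) + 15) = 37*(-30 + 15) = 37*(-15) = -555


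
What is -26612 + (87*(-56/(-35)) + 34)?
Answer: -132194/5 ≈ -26439.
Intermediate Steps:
-26612 + (87*(-56/(-35)) + 34) = -26612 + (87*(-56*(-1/35)) + 34) = -26612 + (87*(8/5) + 34) = -26612 + (696/5 + 34) = -26612 + 866/5 = -132194/5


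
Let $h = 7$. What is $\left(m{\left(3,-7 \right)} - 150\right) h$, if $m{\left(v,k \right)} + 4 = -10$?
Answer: $-1148$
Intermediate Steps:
$m{\left(v,k \right)} = -14$ ($m{\left(v,k \right)} = -4 - 10 = -14$)
$\left(m{\left(3,-7 \right)} - 150\right) h = \left(-14 - 150\right) 7 = \left(-164\right) 7 = -1148$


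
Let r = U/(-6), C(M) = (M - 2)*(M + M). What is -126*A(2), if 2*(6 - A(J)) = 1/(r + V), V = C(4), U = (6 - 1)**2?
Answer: -53298/71 ≈ -750.68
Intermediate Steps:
U = 25 (U = 5**2 = 25)
C(M) = 2*M*(-2 + M) (C(M) = (-2 + M)*(2*M) = 2*M*(-2 + M))
r = -25/6 (r = 25/(-6) = 25*(-1/6) = -25/6 ≈ -4.1667)
V = 16 (V = 2*4*(-2 + 4) = 2*4*2 = 16)
A(J) = 423/71 (A(J) = 6 - 1/(2*(-25/6 + 16)) = 6 - 1/(2*71/6) = 6 - 1/2*6/71 = 6 - 3/71 = 423/71)
-126*A(2) = -126*423/71 = -53298/71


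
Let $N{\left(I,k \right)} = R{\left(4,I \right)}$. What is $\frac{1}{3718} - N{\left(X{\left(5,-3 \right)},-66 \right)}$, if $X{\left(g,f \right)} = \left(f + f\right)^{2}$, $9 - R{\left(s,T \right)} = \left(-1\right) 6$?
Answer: $- \frac{55769}{3718} \approx -15.0$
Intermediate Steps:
$R{\left(s,T \right)} = 15$ ($R{\left(s,T \right)} = 9 - \left(-1\right) 6 = 9 - -6 = 9 + 6 = 15$)
$X{\left(g,f \right)} = 4 f^{2}$ ($X{\left(g,f \right)} = \left(2 f\right)^{2} = 4 f^{2}$)
$N{\left(I,k \right)} = 15$
$\frac{1}{3718} - N{\left(X{\left(5,-3 \right)},-66 \right)} = \frac{1}{3718} - 15 = - \frac{55769}{3718}$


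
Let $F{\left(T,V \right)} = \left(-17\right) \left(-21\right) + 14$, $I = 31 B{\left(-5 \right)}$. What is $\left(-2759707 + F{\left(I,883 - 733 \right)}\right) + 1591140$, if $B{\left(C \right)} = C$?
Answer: $-1168196$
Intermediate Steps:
$I = -155$ ($I = 31 \left(-5\right) = -155$)
$F{\left(T,V \right)} = 371$ ($F{\left(T,V \right)} = 357 + 14 = 371$)
$\left(-2759707 + F{\left(I,883 - 733 \right)}\right) + 1591140 = \left(-2759707 + 371\right) + 1591140 = -2759336 + 1591140 = -1168196$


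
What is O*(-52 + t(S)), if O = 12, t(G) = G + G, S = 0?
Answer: -624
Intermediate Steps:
t(G) = 2*G
O*(-52 + t(S)) = 12*(-52 + 2*0) = 12*(-52 + 0) = 12*(-52) = -624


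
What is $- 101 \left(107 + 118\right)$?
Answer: $-22725$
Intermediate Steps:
$- 101 \left(107 + 118\right) = \left(-101\right) 225 = -22725$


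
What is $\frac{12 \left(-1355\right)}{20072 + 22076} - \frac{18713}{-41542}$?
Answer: $\frac{28310651}{437728054} \approx 0.064676$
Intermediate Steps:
$\frac{12 \left(-1355\right)}{20072 + 22076} - \frac{18713}{-41542} = - \frac{16260}{42148} - - \frac{18713}{41542} = \left(-16260\right) \frac{1}{42148} + \frac{18713}{41542} = - \frac{4065}{10537} + \frac{18713}{41542} = \frac{28310651}{437728054}$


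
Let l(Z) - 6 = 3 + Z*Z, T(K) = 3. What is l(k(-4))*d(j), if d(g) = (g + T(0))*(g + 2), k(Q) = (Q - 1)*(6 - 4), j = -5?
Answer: 654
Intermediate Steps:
k(Q) = -2 + 2*Q (k(Q) = (-1 + Q)*2 = -2 + 2*Q)
d(g) = (2 + g)*(3 + g) (d(g) = (g + 3)*(g + 2) = (3 + g)*(2 + g) = (2 + g)*(3 + g))
l(Z) = 9 + Z² (l(Z) = 6 + (3 + Z*Z) = 6 + (3 + Z²) = 9 + Z²)
l(k(-4))*d(j) = (9 + (-2 + 2*(-4))²)*(6 + (-5)² + 5*(-5)) = (9 + (-2 - 8)²)*(6 + 25 - 25) = (9 + (-10)²)*6 = (9 + 100)*6 = 109*6 = 654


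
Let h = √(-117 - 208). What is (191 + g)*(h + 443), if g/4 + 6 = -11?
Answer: 54489 + 615*I*√13 ≈ 54489.0 + 2217.4*I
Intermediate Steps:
g = -68 (g = -24 + 4*(-11) = -24 - 44 = -68)
h = 5*I*√13 (h = √(-325) = 5*I*√13 ≈ 18.028*I)
(191 + g)*(h + 443) = (191 - 68)*(5*I*√13 + 443) = 123*(443 + 5*I*√13) = 54489 + 615*I*√13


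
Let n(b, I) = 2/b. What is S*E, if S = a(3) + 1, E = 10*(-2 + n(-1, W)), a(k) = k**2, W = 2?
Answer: -400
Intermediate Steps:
E = -40 (E = 10*(-2 + 2/(-1)) = 10*(-2 + 2*(-1)) = 10*(-2 - 2) = 10*(-4) = -40)
S = 10 (S = 3**2 + 1 = 9 + 1 = 10)
S*E = 10*(-40) = -400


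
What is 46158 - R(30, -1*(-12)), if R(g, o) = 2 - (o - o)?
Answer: 46156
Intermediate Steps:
R(g, o) = 2 (R(g, o) = 2 - 1*0 = 2 + 0 = 2)
46158 - R(30, -1*(-12)) = 46158 - 1*2 = 46158 - 2 = 46156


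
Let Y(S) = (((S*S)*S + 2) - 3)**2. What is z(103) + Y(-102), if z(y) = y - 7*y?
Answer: 1126164541063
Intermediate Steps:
Y(S) = (-1 + S**3)**2 (Y(S) = ((S**2*S + 2) - 3)**2 = ((S**3 + 2) - 3)**2 = ((2 + S**3) - 3)**2 = (-1 + S**3)**2)
z(y) = -6*y
z(103) + Y(-102) = -6*103 + (-1 + (-102)**3)**2 = -618 + (-1 - 1061208)**2 = -618 + (-1061209)**2 = -618 + 1126164541681 = 1126164541063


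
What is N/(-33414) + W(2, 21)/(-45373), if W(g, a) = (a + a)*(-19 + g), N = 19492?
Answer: -25310380/44590983 ≈ -0.56761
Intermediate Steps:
W(g, a) = 2*a*(-19 + g) (W(g, a) = (2*a)*(-19 + g) = 2*a*(-19 + g))
N/(-33414) + W(2, 21)/(-45373) = 19492/(-33414) + (2*21*(-19 + 2))/(-45373) = 19492*(-1/33414) + (2*21*(-17))*(-1/45373) = -9746/16707 - 714*(-1/45373) = -9746/16707 + 42/2669 = -25310380/44590983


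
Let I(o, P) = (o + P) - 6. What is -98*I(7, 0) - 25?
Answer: -123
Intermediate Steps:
I(o, P) = -6 + P + o (I(o, P) = (P + o) - 6 = -6 + P + o)
-98*I(7, 0) - 25 = -98*(-6 + 0 + 7) - 25 = -98*1 - 25 = -98 - 25 = -123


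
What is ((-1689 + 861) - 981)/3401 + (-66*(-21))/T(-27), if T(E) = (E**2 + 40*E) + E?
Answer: -42838/10203 ≈ -4.1986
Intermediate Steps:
T(E) = E**2 + 41*E
((-1689 + 861) - 981)/3401 + (-66*(-21))/T(-27) = ((-1689 + 861) - 981)/3401 + (-66*(-21))/((-27*(41 - 27))) = (-828 - 981)*(1/3401) + 1386/((-27*14)) = -1809*1/3401 + 1386/(-378) = -1809/3401 + 1386*(-1/378) = -1809/3401 - 11/3 = -42838/10203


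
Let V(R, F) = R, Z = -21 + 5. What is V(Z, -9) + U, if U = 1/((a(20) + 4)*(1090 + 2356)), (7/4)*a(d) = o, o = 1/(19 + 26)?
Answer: -69691589/4355744 ≈ -16.000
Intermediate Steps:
Z = -16
o = 1/45 ≈ 0.022222
a(d) = 4/315 (a(d) = (4/7)*(1/45) = 4/315)
U = 315/4355744 (U = 1/((4/315 + 4)*(1090 + 2356)) = 1/((1264/315)*3446) = 1/(4355744/315) = 315/4355744 ≈ 7.2318e-5)
V(Z, -9) + U = -16 + 315/4355744 = -69691589/4355744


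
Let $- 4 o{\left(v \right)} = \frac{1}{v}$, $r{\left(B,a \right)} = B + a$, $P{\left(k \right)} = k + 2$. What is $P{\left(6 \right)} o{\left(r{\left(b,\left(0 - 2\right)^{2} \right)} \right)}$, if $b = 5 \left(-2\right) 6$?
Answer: $\frac{1}{28} \approx 0.035714$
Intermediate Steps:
$P{\left(k \right)} = 2 + k$
$b = -60$ ($b = \left(-10\right) 6 = -60$)
$o{\left(v \right)} = - \frac{1}{4 v}$
$P{\left(6 \right)} o{\left(r{\left(b,\left(0 - 2\right)^{2} \right)} \right)} = \left(2 + 6\right) \left(- \frac{1}{4 \left(-60 + \left(0 - 2\right)^{2}\right)}\right) = 8 \left(- \frac{1}{4 \left(-60 + \left(-2\right)^{2}\right)}\right) = 8 \left(- \frac{1}{4 \left(-60 + 4\right)}\right) = 8 \left(- \frac{1}{4 \left(-56\right)}\right) = 8 \left(\left(- \frac{1}{4}\right) \left(- \frac{1}{56}\right)\right) = 8 \cdot \frac{1}{224} = \frac{1}{28}$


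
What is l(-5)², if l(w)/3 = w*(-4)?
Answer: 3600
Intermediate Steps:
l(w) = -12*w (l(w) = 3*(w*(-4)) = 3*(-4*w) = -12*w)
l(-5)² = (-12*(-5))² = 60² = 3600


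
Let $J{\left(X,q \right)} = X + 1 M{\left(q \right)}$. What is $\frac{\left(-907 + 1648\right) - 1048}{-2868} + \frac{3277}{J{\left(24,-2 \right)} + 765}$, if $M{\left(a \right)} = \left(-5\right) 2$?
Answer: $\frac{9637589}{2234172} \approx 4.3137$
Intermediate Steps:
$M{\left(a \right)} = -10$
$J{\left(X,q \right)} = -10 + X$ ($J{\left(X,q \right)} = X + 1 \left(-10\right) = X - 10 = -10 + X$)
$\frac{\left(-907 + 1648\right) - 1048}{-2868} + \frac{3277}{J{\left(24,-2 \right)} + 765} = \frac{\left(-907 + 1648\right) - 1048}{-2868} + \frac{3277}{\left(-10 + 24\right) + 765} = \left(741 - 1048\right) \left(- \frac{1}{2868}\right) + \frac{3277}{14 + 765} = \left(-307\right) \left(- \frac{1}{2868}\right) + \frac{3277}{779} = \frac{307}{2868} + 3277 \cdot \frac{1}{779} = \frac{307}{2868} + \frac{3277}{779} = \frac{9637589}{2234172}$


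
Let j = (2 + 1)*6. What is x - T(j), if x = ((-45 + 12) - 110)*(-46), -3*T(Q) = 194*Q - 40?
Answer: 23186/3 ≈ 7728.7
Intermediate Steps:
j = 18 (j = 3*6 = 18)
T(Q) = 40/3 - 194*Q/3 (T(Q) = -(194*Q - 40)/3 = -(-40 + 194*Q)/3 = 40/3 - 194*Q/3)
x = 6578 (x = (-33 - 110)*(-46) = -143*(-46) = 6578)
x - T(j) = 6578 - (40/3 - 194/3*18) = 6578 - (40/3 - 1164) = 6578 - 1*(-3452/3) = 6578 + 3452/3 = 23186/3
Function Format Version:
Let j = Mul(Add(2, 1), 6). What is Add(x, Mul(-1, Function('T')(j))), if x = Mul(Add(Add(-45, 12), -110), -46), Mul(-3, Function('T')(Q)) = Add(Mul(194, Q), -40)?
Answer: Rational(23186, 3) ≈ 7728.7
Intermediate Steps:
j = 18 (j = Mul(3, 6) = 18)
Function('T')(Q) = Add(Rational(40, 3), Mul(Rational(-194, 3), Q)) (Function('T')(Q) = Mul(Rational(-1, 3), Add(Mul(194, Q), -40)) = Mul(Rational(-1, 3), Add(-40, Mul(194, Q))) = Add(Rational(40, 3), Mul(Rational(-194, 3), Q)))
x = 6578 (x = Mul(Add(-33, -110), -46) = Mul(-143, -46) = 6578)
Add(x, Mul(-1, Function('T')(j))) = Add(6578, Mul(-1, Add(Rational(40, 3), Mul(Rational(-194, 3), 18)))) = Add(6578, Mul(-1, Add(Rational(40, 3), -1164))) = Add(6578, Mul(-1, Rational(-3452, 3))) = Add(6578, Rational(3452, 3)) = Rational(23186, 3)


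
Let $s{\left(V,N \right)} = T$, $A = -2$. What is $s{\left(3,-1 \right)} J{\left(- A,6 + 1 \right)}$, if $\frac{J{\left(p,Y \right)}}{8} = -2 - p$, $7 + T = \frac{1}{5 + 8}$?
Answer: $\frac{2880}{13} \approx 221.54$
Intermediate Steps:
$T = - \frac{90}{13}$ ($T = -7 + \frac{1}{5 + 8} = -7 + \frac{1}{13} = - \frac{90}{13} \approx -6.9231$)
$s{\left(V,N \right)} = - \frac{90}{13}$
$J{\left(p,Y \right)} = -16 - 8 p$ ($J{\left(p,Y \right)} = 8 \left(-2 - p\right) = -16 - 8 p$)
$s{\left(3,-1 \right)} J{\left(- A,6 + 1 \right)} = - \frac{90 \left(-16 - 8 \left(\left(-1\right) \left(-2\right)\right)\right)}{13} = - \frac{90 \left(-16 - 16\right)}{13} = \left(- \frac{90}{13}\right) \left(-32\right) = \frac{2880}{13}$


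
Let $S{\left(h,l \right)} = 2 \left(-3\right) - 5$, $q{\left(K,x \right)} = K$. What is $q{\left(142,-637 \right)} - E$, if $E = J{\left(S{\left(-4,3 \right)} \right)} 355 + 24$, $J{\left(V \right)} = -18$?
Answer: $6508$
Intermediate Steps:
$S{\left(h,l \right)} = -11$ ($S{\left(h,l \right)} = -6 - 5 = -11$)
$E = -6366$ ($E = \left(-18\right) 355 + 24 = -6390 + 24 = -6366$)
$q{\left(142,-637 \right)} - E = 142 - -6366 = 142 + 6366 = 6508$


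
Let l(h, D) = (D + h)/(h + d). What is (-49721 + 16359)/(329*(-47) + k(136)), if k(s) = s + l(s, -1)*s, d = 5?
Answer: 1568014/714249 ≈ 2.1953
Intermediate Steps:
l(h, D) = (D + h)/(5 + h) (l(h, D) = (D + h)/(h + 5) = (D + h)/(5 + h))
k(s) = s + s*(-1 + s)/(5 + s) (k(s) = s + ((-1 + s)/(5 + s))*s = s + s*(-1 + s)/(5 + s))
(-49721 + 16359)/(329*(-47) + k(136)) = (-49721 + 16359)/(329*(-47) + 2*136*(2 + 136)/(5 + 136)) = -33362/(-15463 + 2*136*138/141) = -33362/(-15463 + 2*136*(1/141)*138) = -33362/(-15463 + 12512/47) = -33362/(-714249/47) = -33362*(-47/714249) = 1568014/714249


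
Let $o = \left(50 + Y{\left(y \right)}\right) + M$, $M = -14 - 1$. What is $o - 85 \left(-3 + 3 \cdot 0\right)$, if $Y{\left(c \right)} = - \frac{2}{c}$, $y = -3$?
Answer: $\frac{872}{3} \approx 290.67$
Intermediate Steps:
$M = -15$ ($M = -14 - 1 = -15$)
$o = \frac{107}{3}$ ($o = \left(50 - \frac{2}{-3}\right) - 15 = \left(50 - - \frac{2}{3}\right) - 15 = \left(50 + \frac{2}{3}\right) - 15 = \frac{152}{3} - 15 = \frac{107}{3} \approx 35.667$)
$o - 85 \left(-3 + 3 \cdot 0\right) = \frac{107}{3} - 85 \left(-3 + 3 \cdot 0\right) = \frac{107}{3} - 85 \left(-3 + 0\right) = \frac{107}{3} - -255 = \frac{107}{3} + 255 = \frac{872}{3}$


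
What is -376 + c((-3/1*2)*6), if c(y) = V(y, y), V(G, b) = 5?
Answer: -371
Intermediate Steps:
c(y) = 5
-376 + c((-3/1*2)*6) = -376 + 5 = -371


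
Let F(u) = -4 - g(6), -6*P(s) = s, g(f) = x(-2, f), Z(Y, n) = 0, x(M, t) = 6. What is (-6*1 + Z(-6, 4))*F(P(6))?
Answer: 60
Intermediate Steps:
g(f) = 6
P(s) = -s/6
F(u) = -10 (F(u) = -4 - 1*6 = -4 - 6 = -10)
(-6*1 + Z(-6, 4))*F(P(6)) = (-6*1 + 0)*(-10) = (-6 + 0)*(-10) = -6*(-10) = 60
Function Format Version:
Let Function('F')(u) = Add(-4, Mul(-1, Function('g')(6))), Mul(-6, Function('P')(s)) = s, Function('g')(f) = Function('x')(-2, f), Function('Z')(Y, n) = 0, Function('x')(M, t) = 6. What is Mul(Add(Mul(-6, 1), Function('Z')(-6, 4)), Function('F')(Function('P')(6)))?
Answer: 60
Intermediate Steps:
Function('g')(f) = 6
Function('P')(s) = Mul(Rational(-1, 6), s)
Function('F')(u) = -10 (Function('F')(u) = Add(-4, Mul(-1, 6)) = Add(-4, -6) = -10)
Mul(Add(Mul(-6, 1), Function('Z')(-6, 4)), Function('F')(Function('P')(6))) = Mul(Add(Mul(-6, 1), 0), -10) = Mul(Add(-6, 0), -10) = Mul(-6, -10) = 60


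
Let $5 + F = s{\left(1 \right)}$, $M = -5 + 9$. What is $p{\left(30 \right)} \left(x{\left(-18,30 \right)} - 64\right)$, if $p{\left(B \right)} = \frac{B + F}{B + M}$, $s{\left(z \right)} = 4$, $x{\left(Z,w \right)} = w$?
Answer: $-29$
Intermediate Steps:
$M = 4$
$F = -1$ ($F = -5 + 4 = -1$)
$p{\left(B \right)} = \frac{-1 + B}{4 + B}$ ($p{\left(B \right)} = \frac{B - 1}{B + 4} = \frac{-1 + B}{4 + B}$)
$p{\left(30 \right)} \left(x{\left(-18,30 \right)} - 64\right) = \frac{-1 + 30}{4 + 30} \left(30 - 64\right) = \frac{1}{34} \cdot 29 \left(-34\right) = \frac{29}{34} \left(-34\right) = -29$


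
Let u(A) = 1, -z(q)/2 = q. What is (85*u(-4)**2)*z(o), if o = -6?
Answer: 1020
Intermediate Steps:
z(q) = -2*q
(85*u(-4)**2)*z(o) = (85*1**2)*(-2*(-6)) = (85*1)*12 = 85*12 = 1020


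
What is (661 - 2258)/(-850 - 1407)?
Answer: 1597/2257 ≈ 0.70758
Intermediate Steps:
(661 - 2258)/(-850 - 1407) = -1597/(-2257) = -1597*(-1/2257) = 1597/2257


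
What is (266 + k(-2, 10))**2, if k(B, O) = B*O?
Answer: 60516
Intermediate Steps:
(266 + k(-2, 10))**2 = (266 - 2*10)**2 = (266 - 20)**2 = 246**2 = 60516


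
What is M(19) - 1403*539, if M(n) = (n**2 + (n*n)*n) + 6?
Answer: -748991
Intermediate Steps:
M(n) = 6 + n**2 + n**3 (M(n) = (n**2 + n**2*n) + 6 = (n**2 + n**3) + 6 = 6 + n**2 + n**3)
M(19) - 1403*539 = (6 + 19**2 + 19**3) - 1403*539 = (6 + 361 + 6859) - 756217 = 7226 - 756217 = -748991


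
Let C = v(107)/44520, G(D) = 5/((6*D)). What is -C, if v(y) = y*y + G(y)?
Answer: -7350263/28581840 ≈ -0.25717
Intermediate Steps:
G(D) = 5/(6*D) (G(D) = 5*(1/(6*D)) = 5/(6*D))
v(y) = y**2 + 5/(6*y) (v(y) = y*y + 5/(6*y) = y**2 + 5/(6*y))
C = 7350263/28581840 (C = ((5/6 + 107**3)/107)/44520 = ((5/6 + 1225043)/107)*(1/44520) = ((1/107)*(7350263/6))*(1/44520) = (7350263/642)*(1/44520) = 7350263/28581840 ≈ 0.25717)
-C = -1*7350263/28581840 = -7350263/28581840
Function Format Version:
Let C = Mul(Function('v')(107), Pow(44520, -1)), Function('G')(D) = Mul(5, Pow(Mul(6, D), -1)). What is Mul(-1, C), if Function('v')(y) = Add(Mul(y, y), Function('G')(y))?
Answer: Rational(-7350263, 28581840) ≈ -0.25717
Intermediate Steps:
Function('G')(D) = Mul(Rational(5, 6), Pow(D, -1)) (Function('G')(D) = Mul(5, Mul(Rational(1, 6), Pow(D, -1))) = Mul(Rational(5, 6), Pow(D, -1)))
Function('v')(y) = Add(Pow(y, 2), Mul(Rational(5, 6), Pow(y, -1))) (Function('v')(y) = Add(Mul(y, y), Mul(Rational(5, 6), Pow(y, -1))) = Add(Pow(y, 2), Mul(Rational(5, 6), Pow(y, -1))))
C = Rational(7350263, 28581840) (C = Mul(Mul(Pow(107, -1), Add(Rational(5, 6), Pow(107, 3))), Pow(44520, -1)) = Mul(Mul(Rational(1, 107), Add(Rational(5, 6), 1225043)), Rational(1, 44520)) = Mul(Mul(Rational(1, 107), Rational(7350263, 6)), Rational(1, 44520)) = Mul(Rational(7350263, 642), Rational(1, 44520)) = Rational(7350263, 28581840) ≈ 0.25717)
Mul(-1, C) = Mul(-1, Rational(7350263, 28581840)) = Rational(-7350263, 28581840)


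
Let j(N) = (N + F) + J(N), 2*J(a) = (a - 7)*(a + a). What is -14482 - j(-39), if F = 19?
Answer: -16256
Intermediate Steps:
J(a) = a*(-7 + a) (J(a) = ((a - 7)*(a + a))/2 = ((-7 + a)*(2*a))/2 = (2*a*(-7 + a))/2 = a*(-7 + a))
j(N) = 19 + N + N*(-7 + N) (j(N) = (N + 19) + N*(-7 + N) = (19 + N) + N*(-7 + N) = 19 + N + N*(-7 + N))
-14482 - j(-39) = -14482 - (19 - 39 - 39*(-7 - 39)) = -14482 - (19 - 39 - 39*(-46)) = -14482 - (19 - 39 + 1794) = -14482 - 1*1774 = -14482 - 1774 = -16256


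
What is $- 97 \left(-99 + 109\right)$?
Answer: $-970$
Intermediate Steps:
$- 97 \left(-99 + 109\right) = \left(-97\right) 10 = -970$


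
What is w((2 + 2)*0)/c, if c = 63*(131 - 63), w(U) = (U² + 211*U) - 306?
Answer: -1/14 ≈ -0.071429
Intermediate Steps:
w(U) = -306 + U² + 211*U
c = 4284 (c = 63*68 = 4284)
w((2 + 2)*0)/c = (-306 + ((2 + 2)*0)² + 211*((2 + 2)*0))/4284 = (-306 + (4*0)² + 211*(4*0))*(1/4284) = (-306 + 0² + 211*0)*(1/4284) = (-306 + 0 + 0)*(1/4284) = -306*1/4284 = -1/14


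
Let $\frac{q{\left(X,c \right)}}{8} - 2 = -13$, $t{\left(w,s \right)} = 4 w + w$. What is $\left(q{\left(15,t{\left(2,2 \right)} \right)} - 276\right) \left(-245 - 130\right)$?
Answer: $136500$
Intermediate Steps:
$t{\left(w,s \right)} = 5 w$
$q{\left(X,c \right)} = -88$ ($q{\left(X,c \right)} = 16 + 8 \left(-13\right) = 16 - 104 = -88$)
$\left(q{\left(15,t{\left(2,2 \right)} \right)} - 276\right) \left(-245 - 130\right) = \left(-88 - 276\right) \left(-245 - 130\right) = \left(-364\right) \left(-375\right) = 136500$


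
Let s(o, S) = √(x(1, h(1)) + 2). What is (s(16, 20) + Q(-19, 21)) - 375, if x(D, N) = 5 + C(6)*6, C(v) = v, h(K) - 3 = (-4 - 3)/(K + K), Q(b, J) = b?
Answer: -394 + √43 ≈ -387.44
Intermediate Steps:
h(K) = 3 - 7/(2*K) (h(K) = 3 + (-4 - 3)/(K + K) = 3 - 7*1/(2*K) = 3 - 7/(2*K))
x(D, N) = 41 (x(D, N) = 5 + 6*6 = 5 + 36 = 41)
s(o, S) = √43 (s(o, S) = √(41 + 2) = √43)
(s(16, 20) + Q(-19, 21)) - 375 = (√43 - 19) - 375 = (-19 + √43) - 375 = -394 + √43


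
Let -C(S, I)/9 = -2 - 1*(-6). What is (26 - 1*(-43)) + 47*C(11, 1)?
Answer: -1623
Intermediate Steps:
C(S, I) = -36 (C(S, I) = -9*(-2 - 1*(-6)) = -9*(-2 + 6) = -9*4 = -36)
(26 - 1*(-43)) + 47*C(11, 1) = (26 - 1*(-43)) + 47*(-36) = (26 + 43) - 1692 = 69 - 1692 = -1623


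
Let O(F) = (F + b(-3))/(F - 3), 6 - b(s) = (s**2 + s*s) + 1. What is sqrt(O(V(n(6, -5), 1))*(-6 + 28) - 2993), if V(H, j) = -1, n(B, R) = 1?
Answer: 54*I ≈ 54.0*I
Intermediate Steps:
b(s) = 5 - 2*s**2 (b(s) = 6 - ((s**2 + s*s) + 1) = 6 - ((s**2 + s**2) + 1) = 6 - (2*s**2 + 1) = 6 - (1 + 2*s**2) = 6 + (-1 - 2*s**2) = 5 - 2*s**2)
O(F) = (-13 + F)/(-3 + F) (O(F) = (F + (5 - 2*(-3)**2))/(F - 3) = (F + (5 - 2*9))/(-3 + F) = (F + (5 - 18))/(-3 + F) = (F - 13)/(-3 + F) = (-13 + F)/(-3 + F))
sqrt(O(V(n(6, -5), 1))*(-6 + 28) - 2993) = sqrt(((-13 - 1)/(-3 - 1))*(-6 + 28) - 2993) = sqrt((-14/(-4))*22 - 2993) = sqrt(-1/4*(-14)*22 - 2993) = sqrt((7/2)*22 - 2993) = sqrt(77 - 2993) = sqrt(-2916) = 54*I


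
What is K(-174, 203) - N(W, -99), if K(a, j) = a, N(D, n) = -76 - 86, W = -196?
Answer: -12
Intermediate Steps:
N(D, n) = -162
K(-174, 203) - N(W, -99) = -174 - 1*(-162) = -174 + 162 = -12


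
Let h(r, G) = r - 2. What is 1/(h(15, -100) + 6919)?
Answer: 1/6932 ≈ 0.00014426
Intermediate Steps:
h(r, G) = -2 + r
1/(h(15, -100) + 6919) = 1/((-2 + 15) + 6919) = 1/(13 + 6919) = 1/6932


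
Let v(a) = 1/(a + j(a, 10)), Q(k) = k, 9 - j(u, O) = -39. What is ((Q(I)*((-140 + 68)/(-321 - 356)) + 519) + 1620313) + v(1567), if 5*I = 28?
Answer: 354429084641/218671 ≈ 1.6208e+6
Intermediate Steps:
I = 28/5 (I = (⅕)*28 = 28/5 ≈ 5.6000)
j(u, O) = 48 (j(u, O) = 9 - 1*(-39) = 9 + 39 = 48)
v(a) = 1/(48 + a) (v(a) = 1/(a + 48) = 1/(48 + a))
((Q(I)*((-140 + 68)/(-321 - 356)) + 519) + 1620313) + v(1567) = ((28*((-140 + 68)/(-321 - 356))/5 + 519) + 1620313) + 1/(48 + 1567) = ((28*(-72/(-677))/5 + 519) + 1620313) + 1/1615 = ((28*(-72*(-1/677))/5 + 519) + 1620313) + 1/1615 = (((28/5)*(72/677) + 519) + 1620313) + 1/1615 = ((2016/3385 + 519) + 1620313) + 1/1615 = (1758831/3385 + 1620313) + 1/1615 = 5486518336/3385 + 1/1615 = 354429084641/218671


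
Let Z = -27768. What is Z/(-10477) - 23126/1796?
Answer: -96209887/9408346 ≈ -10.226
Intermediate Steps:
Z/(-10477) - 23126/1796 = -27768/(-10477) - 23126/1796 = -27768*(-1/10477) - 23126*1/1796 = 27768/10477 - 11563/898 = -96209887/9408346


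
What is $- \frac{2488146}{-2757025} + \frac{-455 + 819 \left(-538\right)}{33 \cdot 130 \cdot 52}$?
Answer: $- \frac{10169303173}{9462109800} \approx -1.0747$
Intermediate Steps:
$- \frac{2488146}{-2757025} + \frac{-455 + 819 \left(-538\right)}{33 \cdot 130 \cdot 52} = \left(-2488146\right) \left(- \frac{1}{2757025}\right) + \frac{-455 - 440622}{4290 \cdot 52} = \frac{2488146}{2757025} - \frac{441077}{223080} = \frac{2488146}{2757025} - \frac{33929}{17160} = - \frac{10169303173}{9462109800}$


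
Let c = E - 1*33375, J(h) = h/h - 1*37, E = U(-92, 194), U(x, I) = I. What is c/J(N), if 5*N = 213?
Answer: 33181/36 ≈ 921.69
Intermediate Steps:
E = 194
N = 213/5 (N = (1/5)*213 = 213/5 ≈ 42.600)
J(h) = -36 (J(h) = 1 - 37 = -36)
c = -33181 (c = 194 - 1*33375 = 194 - 33375 = -33181)
c/J(N) = -33181/(-36) = -33181*(-1/36) = 33181/36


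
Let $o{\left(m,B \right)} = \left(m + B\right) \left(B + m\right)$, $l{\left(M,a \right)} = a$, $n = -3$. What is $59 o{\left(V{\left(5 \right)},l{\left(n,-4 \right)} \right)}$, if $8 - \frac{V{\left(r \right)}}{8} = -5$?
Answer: $590000$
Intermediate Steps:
$V{\left(r \right)} = 104$ ($V{\left(r \right)} = 64 - -40 = 64 + 40 = 104$)
$o{\left(m,B \right)} = \left(B + m\right)^{2}$ ($o{\left(m,B \right)} = \left(B + m\right) \left(B + m\right) = \left(B + m\right)^{2}$)
$59 o{\left(V{\left(5 \right)},l{\left(n,-4 \right)} \right)} = 59 \left(-4 + 104\right)^{2} = 59 \cdot 100^{2} = 59 \cdot 10000 = 590000$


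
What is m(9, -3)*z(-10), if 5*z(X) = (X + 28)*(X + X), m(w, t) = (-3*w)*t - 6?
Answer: -5400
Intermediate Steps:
m(w, t) = -6 - 3*t*w (m(w, t) = -3*t*w - 6 = -6 - 3*t*w)
z(X) = 2*X*(28 + X)/5 (z(X) = ((X + 28)*(X + X))/5 = ((28 + X)*(2*X))/5 = (2*X*(28 + X))/5 = 2*X*(28 + X)/5)
m(9, -3)*z(-10) = (-6 - 3*(-3)*9)*((⅖)*(-10)*(28 - 10)) = (-6 + 81)*((⅖)*(-10)*18) = 75*(-72) = -5400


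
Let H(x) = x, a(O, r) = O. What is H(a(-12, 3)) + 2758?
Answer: 2746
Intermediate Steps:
H(a(-12, 3)) + 2758 = -12 + 2758 = 2746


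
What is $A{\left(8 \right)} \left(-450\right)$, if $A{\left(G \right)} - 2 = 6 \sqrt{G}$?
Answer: $-900 - 5400 \sqrt{2} \approx -8536.8$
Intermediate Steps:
$A{\left(G \right)} = 2 + 6 \sqrt{G}$
$A{\left(8 \right)} \left(-450\right) = \left(2 + 6 \sqrt{8}\right) \left(-450\right) = \left(2 + 6 \cdot 2 \sqrt{2}\right) \left(-450\right) = \left(2 + 12 \sqrt{2}\right) \left(-450\right) = -900 - 5400 \sqrt{2}$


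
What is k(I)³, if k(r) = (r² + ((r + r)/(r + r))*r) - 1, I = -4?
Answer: 1331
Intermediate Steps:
k(r) = -1 + r + r² (k(r) = (r² + ((2*r)/((2*r)))*r) - 1 = (r² + ((2*r)*(1/(2*r)))*r) - 1 = (r² + 1*r) - 1 = (r² + r) - 1 = (r + r²) - 1 = -1 + r + r²)
k(I)³ = (-1 - 4 + (-4)²)³ = (-1 - 4 + 16)³ = 11³ = 1331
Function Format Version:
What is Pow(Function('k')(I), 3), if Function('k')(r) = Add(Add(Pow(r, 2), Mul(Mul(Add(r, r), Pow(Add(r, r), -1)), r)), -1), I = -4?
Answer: 1331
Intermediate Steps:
Function('k')(r) = Add(-1, r, Pow(r, 2)) (Function('k')(r) = Add(Add(Pow(r, 2), Mul(Mul(Mul(2, r), Pow(Mul(2, r), -1)), r)), -1) = Add(Add(Pow(r, 2), Mul(Mul(Mul(2, r), Mul(Rational(1, 2), Pow(r, -1))), r)), -1) = Add(Add(Pow(r, 2), Mul(1, r)), -1) = Add(Add(Pow(r, 2), r), -1) = Add(Add(r, Pow(r, 2)), -1) = Add(-1, r, Pow(r, 2)))
Pow(Function('k')(I), 3) = Pow(Add(-1, -4, Pow(-4, 2)), 3) = Pow(Add(-1, -4, 16), 3) = Pow(11, 3) = 1331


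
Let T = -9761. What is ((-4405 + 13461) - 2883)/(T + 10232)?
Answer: 6173/471 ≈ 13.106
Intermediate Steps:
((-4405 + 13461) - 2883)/(T + 10232) = ((-4405 + 13461) - 2883)/(-9761 + 10232) = (9056 - 2883)/471 = 6173*(1/471) = 6173/471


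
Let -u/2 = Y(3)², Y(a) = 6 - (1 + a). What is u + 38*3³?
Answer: 1018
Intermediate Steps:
Y(a) = 5 - a (Y(a) = 6 + (-1 - a) = 5 - a)
u = -8 (u = -2*(5 - 1*3)² = -2*(5 - 3)² = -2*2² = -2*4 = -8)
u + 38*3³ = -8 + 38*3³ = -8 + 38*27 = -8 + 1026 = 1018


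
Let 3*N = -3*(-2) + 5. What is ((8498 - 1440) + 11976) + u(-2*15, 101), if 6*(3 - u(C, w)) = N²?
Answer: 1027877/54 ≈ 19035.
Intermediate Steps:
N = 11/3 (N = (-3*(-2) + 5)/3 = (6 + 5)/3 = (⅓)*11 = 11/3 ≈ 3.6667)
u(C, w) = 41/54 (u(C, w) = 3 - (11/3)²/6 = 3 - ⅙*121/9 = 3 - 121/54 = 41/54)
((8498 - 1440) + 11976) + u(-2*15, 101) = ((8498 - 1440) + 11976) + 41/54 = (7058 + 11976) + 41/54 = 19034 + 41/54 = 1027877/54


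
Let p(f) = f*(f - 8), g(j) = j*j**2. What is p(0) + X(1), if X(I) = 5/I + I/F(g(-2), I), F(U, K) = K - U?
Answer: 46/9 ≈ 5.1111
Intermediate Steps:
g(j) = j**3
X(I) = 5/I + I/(8 + I) (X(I) = 5/I + I/(I - 1*(-2)**3) = 5/I + I/(I - 1*(-8)) = 5/I + I/(I + 8) = 5/I + I/(8 + I))
p(f) = f*(-8 + f)
p(0) + X(1) = 0*(-8 + 0) + (40 + 1**2 + 5*1)/(1*(8 + 1)) = 0*(-8) + 1*(40 + 1 + 5)/9 = 0 + 1*(1/9)*46 = 0 + 46/9 = 46/9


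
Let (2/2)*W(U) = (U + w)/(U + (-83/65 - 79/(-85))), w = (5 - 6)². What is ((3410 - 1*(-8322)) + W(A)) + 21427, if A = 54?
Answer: 1965925249/59286 ≈ 33160.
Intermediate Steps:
w = 1 (w = (-1)² = 1)
W(U) = (1 + U)/(-384/1105 + U) (W(U) = (U + 1)/(U + (-83/65 - 79/(-85))) = (1 + U)/(U + (-83*1/65 - 79*(-1/85))) = (1 + U)/(U + (-83/65 + 79/85)) = (1 + U)/(U - 384/1105) = (1 + U)/(-384/1105 + U))
((3410 - 1*(-8322)) + W(A)) + 21427 = ((3410 - 1*(-8322)) + 1105*(1 + 54)/(-384 + 1105*54)) + 21427 = ((3410 + 8322) + 1105*55/(-384 + 59670)) + 21427 = (11732 + 1105*55/59286) + 21427 = (11732 + 1105*(1/59286)*55) + 21427 = (11732 + 60775/59286) + 21427 = 695604127/59286 + 21427 = 1965925249/59286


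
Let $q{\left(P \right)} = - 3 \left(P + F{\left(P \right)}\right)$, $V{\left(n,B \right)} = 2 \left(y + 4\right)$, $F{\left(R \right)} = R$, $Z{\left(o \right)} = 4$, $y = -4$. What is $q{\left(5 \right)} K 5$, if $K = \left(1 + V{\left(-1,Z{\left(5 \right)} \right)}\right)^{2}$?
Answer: $-150$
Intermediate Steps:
$V{\left(n,B \right)} = 0$ ($V{\left(n,B \right)} = 2 \left(-4 + 4\right) = 2 \cdot 0 = 0$)
$q{\left(P \right)} = - 6 P$ ($q{\left(P \right)} = - 3 \left(P + P\right) = - 3 \cdot 2 P = - 6 P$)
$K = 1$ ($K = \left(1 + 0\right)^{2} = 1^{2} = 1$)
$q{\left(5 \right)} K 5 = \left(-6\right) 5 \cdot 1 \cdot 5 = \left(-30\right) 1 \cdot 5 = \left(-30\right) 5 = -150$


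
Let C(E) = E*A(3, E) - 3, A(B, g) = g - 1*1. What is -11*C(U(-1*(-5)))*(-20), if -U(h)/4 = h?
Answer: 91740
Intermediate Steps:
A(B, g) = -1 + g (A(B, g) = g - 1 = -1 + g)
U(h) = -4*h
C(E) = -3 + E*(-1 + E) (C(E) = E*(-1 + E) - 3 = -3 + E*(-1 + E))
-11*C(U(-1*(-5)))*(-20) = -11*(-3 + (-(-4)*(-5))*(-1 - (-4)*(-5)))*(-20) = -11*(-3 + (-4*5)*(-1 - 4*5))*(-20) = -11*(-3 - 20*(-1 - 20))*(-20) = -11*(-3 - 20*(-21))*(-20) = -11*(-3 + 420)*(-20) = -11*417*(-20) = -4587*(-20) = 91740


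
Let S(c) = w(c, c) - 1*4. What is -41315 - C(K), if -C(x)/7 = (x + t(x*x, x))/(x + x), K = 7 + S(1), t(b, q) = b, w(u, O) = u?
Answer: -82595/2 ≈ -41298.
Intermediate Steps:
S(c) = -4 + c (S(c) = c - 1*4 = c - 4 = -4 + c)
K = 4 (K = 7 + (-4 + 1) = 7 - 3 = 4)
C(x) = -7*(x + x²)/(2*x) (C(x) = -7*(x + x*x)/(x + x) = -7*(x + x²)/(2*x))
-41315 - C(K) = -41315 - (-7/2 - 7/2*4) = -41315 - (-7/2 - 14) = -41315 - 1*(-35/2) = -41315 + 35/2 = -82595/2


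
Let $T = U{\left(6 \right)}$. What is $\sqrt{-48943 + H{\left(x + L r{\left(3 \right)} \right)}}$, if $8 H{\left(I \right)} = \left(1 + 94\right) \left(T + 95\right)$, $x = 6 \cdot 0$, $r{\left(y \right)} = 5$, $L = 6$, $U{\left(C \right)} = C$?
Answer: $\frac{i \sqrt{763898}}{4} \approx 218.5 i$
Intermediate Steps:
$T = 6$
$x = 0$
$H{\left(I \right)} = \frac{9595}{8}$ ($H{\left(I \right)} = \frac{\left(1 + 94\right) \left(6 + 95\right)}{8} = \frac{95 \cdot 101}{8} = \frac{1}{8} \cdot 9595 = \frac{9595}{8}$)
$\sqrt{-48943 + H{\left(x + L r{\left(3 \right)} \right)}} = \sqrt{-48943 + \frac{9595}{8}} = \sqrt{- \frac{381949}{8}} = \frac{i \sqrt{763898}}{4}$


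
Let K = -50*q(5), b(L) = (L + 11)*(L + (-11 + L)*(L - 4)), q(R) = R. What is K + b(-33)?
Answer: -35340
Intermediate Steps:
b(L) = (11 + L)*(L + (-11 + L)*(-4 + L))
K = -250 (K = -50*5 = -250)
K + b(-33) = -250 + (484 + (-33)**3 - 110*(-33) - 3*(-33)**2) = -250 + (484 - 35937 + 3630 - 3*1089) = -250 + (484 - 35937 + 3630 - 3267) = -250 - 35090 = -35340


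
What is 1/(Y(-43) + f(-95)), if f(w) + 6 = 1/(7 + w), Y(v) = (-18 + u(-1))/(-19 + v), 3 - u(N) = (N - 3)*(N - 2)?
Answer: -2728/15211 ≈ -0.17934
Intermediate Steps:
u(N) = 3 - (-3 + N)*(-2 + N) (u(N) = 3 - (N - 3)*(N - 2) = 3 - (-3 + N)*(-2 + N))
Y(v) = -27/(-19 + v) (Y(v) = (-18 + (-3 - 1*(-1)**2 + 5*(-1)))/(-19 + v) = (-18 + (-3 - 1*1 - 5))/(-19 + v) = (-18 + (-3 - 1 - 5))/(-19 + v) = (-18 - 9)/(-19 + v) = -27/(-19 + v))
f(w) = -6 + 1/(7 + w)
1/(Y(-43) + f(-95)) = 1/(-27/(-19 - 43) + (-41 - 6*(-95))/(7 - 95)) = 1/(-27/(-62) + (-41 + 570)/(-88)) = 1/(-27*(-1/62) - 1/88*529) = 1/(27/62 - 529/88) = 1/(-15211/2728) = -2728/15211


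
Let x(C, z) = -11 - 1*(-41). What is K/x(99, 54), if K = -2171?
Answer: -2171/30 ≈ -72.367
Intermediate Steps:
x(C, z) = 30 (x(C, z) = -11 + 41 = 30)
K/x(99, 54) = -2171/30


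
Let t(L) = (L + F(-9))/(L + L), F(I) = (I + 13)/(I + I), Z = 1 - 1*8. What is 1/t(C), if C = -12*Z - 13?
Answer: 1278/637 ≈ 2.0063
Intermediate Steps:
Z = -7 (Z = 1 - 8 = -7)
F(I) = (13 + I)/(2*I) (F(I) = (13 + I)/((2*I)) = (13 + I)*(1/(2*I)) = (13 + I)/(2*I))
C = 71 (C = -12*(-7) - 13 = 84 - 13 = 71)
t(L) = (-2/9 + L)/(2*L) (t(L) = (L + (½)*(13 - 9)/(-9))/(L + L) = (L + (½)*(-⅑)*4)/((2*L)) = (L - 2/9)*(1/(2*L)) = (-2/9 + L)*(1/(2*L)) = (-2/9 + L)/(2*L))
1/t(C) = 1/((1/18)*(-2 + 9*71)/71) = 1/((1/18)*(1/71)*(-2 + 639)) = 1/((1/18)*(1/71)*637) = 1/(637/1278) = 1278/637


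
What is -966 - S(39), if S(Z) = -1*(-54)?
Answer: -1020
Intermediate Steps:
S(Z) = 54
-966 - S(39) = -966 - 1*54 = -966 - 54 = -1020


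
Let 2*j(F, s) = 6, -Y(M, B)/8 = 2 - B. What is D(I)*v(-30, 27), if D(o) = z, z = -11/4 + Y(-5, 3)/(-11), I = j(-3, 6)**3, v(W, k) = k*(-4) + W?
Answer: 10557/22 ≈ 479.86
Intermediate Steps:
Y(M, B) = -16 + 8*B (Y(M, B) = -8*(2 - B) = -16 + 8*B)
j(F, s) = 3 (j(F, s) = (1/2)*6 = 3)
v(W, k) = W - 4*k (v(W, k) = -4*k + W = W - 4*k)
I = 27 (I = 3**3 = 27)
z = -153/44 (z = -11/4 + (-16 + 8*3)/(-11) = -11*1/4 + (-16 + 24)*(-1/11) = -11/4 + 8*(-1/11) = -11/4 - 8/11 = -153/44 ≈ -3.4773)
D(o) = -153/44
D(I)*v(-30, 27) = -153*(-30 - 4*27)/44 = -153*(-30 - 108)/44 = -153/44*(-138) = 10557/22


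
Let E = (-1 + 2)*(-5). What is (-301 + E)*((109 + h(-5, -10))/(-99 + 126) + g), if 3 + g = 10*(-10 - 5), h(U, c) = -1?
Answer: 45594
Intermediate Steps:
g = -153 (g = -3 + 10*(-10 - 5) = -3 + 10*(-15) = -3 - 150 = -153)
E = -5 (E = 1*(-5) = -5)
(-301 + E)*((109 + h(-5, -10))/(-99 + 126) + g) = (-301 - 5)*((109 - 1)/(-99 + 126) - 153) = -306*(108/27 - 153) = -306*(108*(1/27) - 153) = -306*(4 - 153) = -306*(-149) = 45594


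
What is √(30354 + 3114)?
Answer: 2*√8367 ≈ 182.94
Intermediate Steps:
√(30354 + 3114) = √33468 = 2*√8367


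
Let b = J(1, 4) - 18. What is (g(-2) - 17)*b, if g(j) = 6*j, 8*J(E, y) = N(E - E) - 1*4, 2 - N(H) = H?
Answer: 2117/4 ≈ 529.25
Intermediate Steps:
N(H) = 2 - H
J(E, y) = -1/4 (J(E, y) = ((2 - (E - E)) - 1*4)/8 = ((2 - 1*0) - 4)/8 = ((2 + 0) - 4)/8 = (2 - 4)/8 = (1/8)*(-2) = -1/4)
b = -73/4 (b = -1/4 - 18 = -73/4 ≈ -18.250)
(g(-2) - 17)*b = (6*(-2) - 17)*(-73/4) = (-12 - 17)*(-73/4) = -29*(-73/4) = 2117/4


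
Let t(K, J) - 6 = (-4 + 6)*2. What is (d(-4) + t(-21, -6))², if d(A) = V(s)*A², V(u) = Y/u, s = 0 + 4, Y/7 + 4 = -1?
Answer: 16900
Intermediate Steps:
Y = -35 (Y = -28 + 7*(-1) = -28 - 7 = -35)
s = 4
t(K, J) = 10 (t(K, J) = 6 + (-4 + 6)*2 = 6 + 2*2 = 6 + 4 = 10)
V(u) = -35/u
d(A) = -35*A²/4 (d(A) = (-35/4)*A² = (-35*¼)*A² = -35*A²/4)
(d(-4) + t(-21, -6))² = (-35/4*(-4)² + 10)² = (-35/4*16 + 10)² = (-140 + 10)² = (-130)² = 16900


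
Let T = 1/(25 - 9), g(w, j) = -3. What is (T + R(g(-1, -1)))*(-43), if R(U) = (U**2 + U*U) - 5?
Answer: -8987/16 ≈ -561.69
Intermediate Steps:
T = 1/16 ≈ 0.062500
R(U) = -5 + 2*U**2 (R(U) = (U**2 + U**2) - 5 = 2*U**2 - 5 = -5 + 2*U**2)
(T + R(g(-1, -1)))*(-43) = (1/16 + (-5 + 2*(-3)**2))*(-43) = (1/16 + (-5 + 2*9))*(-43) = (1/16 + (-5 + 18))*(-43) = (1/16 + 13)*(-43) = (209/16)*(-43) = -8987/16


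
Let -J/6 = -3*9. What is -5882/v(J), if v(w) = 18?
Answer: -2941/9 ≈ -326.78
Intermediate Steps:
J = 162 (J = -(-18)*9 = -6*(-27) = 162)
-5882/v(J) = -5882/18 = -5882*1/18 = -2941/9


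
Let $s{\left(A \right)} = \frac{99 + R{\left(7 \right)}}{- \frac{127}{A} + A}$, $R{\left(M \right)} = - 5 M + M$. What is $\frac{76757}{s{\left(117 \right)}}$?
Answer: $\frac{1040978434}{8307} \approx 1.2531 \cdot 10^{5}$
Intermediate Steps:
$R{\left(M \right)} = - 4 M$
$s{\left(A \right)} = \frac{71}{A - \frac{127}{A}}$ ($s{\left(A \right)} = \frac{99 - 28}{- \frac{127}{A} + A} = \frac{99 - 28}{A - \frac{127}{A}} = \frac{71}{A - \frac{127}{A}}$)
$\frac{76757}{s{\left(117 \right)}} = \frac{76757}{71 \cdot 117 \frac{1}{-127 + 117^{2}}} = \frac{76757}{71 \cdot 117 \frac{1}{-127 + 13689}} = \frac{76757}{71 \cdot 117 \cdot \frac{1}{13562}} = \frac{76757}{\frac{8307}{13562}} = 76757 \cdot \frac{13562}{8307} = \frac{1040978434}{8307}$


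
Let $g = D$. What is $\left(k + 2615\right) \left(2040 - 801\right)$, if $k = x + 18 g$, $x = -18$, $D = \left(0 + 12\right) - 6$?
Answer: $3351495$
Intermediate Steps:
$D = 6$ ($D = 12 - 6 = 6$)
$g = 6$
$k = 90$ ($k = -18 + 18 \cdot 6 = -18 + 108 = 90$)
$\left(k + 2615\right) \left(2040 - 801\right) = \left(90 + 2615\right) \left(2040 - 801\right) = 2705 \cdot 1239 = 3351495$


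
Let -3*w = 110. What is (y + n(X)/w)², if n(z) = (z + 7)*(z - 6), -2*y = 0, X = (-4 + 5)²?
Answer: 144/121 ≈ 1.1901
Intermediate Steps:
X = 1 (X = 1² = 1)
w = -110/3 (w = -⅓*110 = -110/3 ≈ -36.667)
y = 0 (y = -½*0 = 0)
n(z) = (-6 + z)*(7 + z) (n(z) = (7 + z)*(-6 + z) = (-6 + z)*(7 + z))
(y + n(X)/w)² = (0 + (-42 + 1 + 1²)/(-110/3))² = (0 + (-42 + 1 + 1)*(-3/110))² = (0 - 40*(-3/110))² = (0 + 12/11)² = (12/11)² = 144/121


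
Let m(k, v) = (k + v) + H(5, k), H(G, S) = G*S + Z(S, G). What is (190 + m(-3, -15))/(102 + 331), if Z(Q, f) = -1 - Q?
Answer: 159/433 ≈ 0.36721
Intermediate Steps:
H(G, S) = -1 - S + G*S (H(G, S) = G*S + (-1 - S) = -1 - S + G*S)
m(k, v) = -1 + v + 5*k (m(k, v) = (k + v) + (-1 - k + 5*k) = (k + v) + (-1 + 4*k) = -1 + v + 5*k)
(190 + m(-3, -15))/(102 + 331) = (190 + (-1 - 15 + 5*(-3)))/(102 + 331) = (190 + (-1 - 15 - 15))/433 = (190 - 31)*(1/433) = 159*(1/433) = 159/433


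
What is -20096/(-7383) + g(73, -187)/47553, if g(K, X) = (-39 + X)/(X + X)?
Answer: 19855858415/7294741157 ≈ 2.7219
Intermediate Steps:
g(K, X) = (-39 + X)/(2*X) (g(K, X) = (-39 + X)/((2*X)) = (-39 + X)*(1/(2*X)) = (-39 + X)/(2*X))
-20096/(-7383) + g(73, -187)/47553 = -20096/(-7383) + ((½)*(-39 - 187)/(-187))/47553 = -20096*(-1/7383) + ((½)*(-1/187)*(-226))*(1/47553) = 20096/7383 + (113/187)*(1/47553) = 20096/7383 + 113/8892411 = 19855858415/7294741157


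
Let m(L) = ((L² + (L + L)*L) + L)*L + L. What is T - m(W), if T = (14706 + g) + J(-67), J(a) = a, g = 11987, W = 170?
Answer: -14741444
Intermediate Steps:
m(L) = L + L*(L + 3*L²) (m(L) = ((L² + (2*L)*L) + L)*L + L = ((L² + 2*L²) + L)*L + L = (3*L² + L)*L + L = (L + 3*L²)*L + L = L*(L + 3*L²) + L = L + L*(L + 3*L²))
T = 26626 (T = (14706 + 11987) - 67 = 26693 - 67 = 26626)
T - m(W) = 26626 - 170*(1 + 170 + 3*170²) = 26626 - 170*(1 + 170 + 3*28900) = 26626 - 170*(1 + 170 + 86700) = 26626 - 170*86871 = 26626 - 1*14768070 = 26626 - 14768070 = -14741444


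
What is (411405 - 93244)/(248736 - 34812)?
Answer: 318161/213924 ≈ 1.4873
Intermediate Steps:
(411405 - 93244)/(248736 - 34812) = 318161/213924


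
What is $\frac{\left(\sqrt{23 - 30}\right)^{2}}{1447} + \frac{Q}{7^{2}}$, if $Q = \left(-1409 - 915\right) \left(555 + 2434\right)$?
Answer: $- \frac{205132515}{1447} \approx -1.4176 \cdot 10^{5}$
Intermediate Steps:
$Q = -6946436$ ($Q = \left(-2324\right) 2989 = -6946436$)
$\frac{\left(\sqrt{23 - 30}\right)^{2}}{1447} + \frac{Q}{7^{2}} = \frac{\left(\sqrt{23 - 30}\right)^{2}}{1447} - \frac{6946436}{7^{2}} = \left(\sqrt{-7}\right)^{2} \cdot \frac{1}{1447} - \frac{6946436}{49} = \left(i \sqrt{7}\right)^{2} \cdot \frac{1}{1447} - 141764 = \left(-7\right) \frac{1}{1447} - 141764 = - \frac{7}{1447} - 141764 = - \frac{205132515}{1447}$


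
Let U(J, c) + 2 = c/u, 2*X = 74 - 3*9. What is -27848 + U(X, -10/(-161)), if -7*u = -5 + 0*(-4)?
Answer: -640548/23 ≈ -27850.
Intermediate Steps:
X = 47/2 (X = (74 - 3*9)/2 = (74 - 27)/2 = (1/2)*47 = 47/2 ≈ 23.500)
u = 5/7 (u = -(-5 + 0*(-4))/7 = -(-5 + 0)/7 = -1/7*(-5) = 5/7 ≈ 0.71429)
U(J, c) = -2 + 7*c/5 (U(J, c) = -2 + c/(5/7) = -2 + c*(7/5) = -2 + 7*c/5)
-27848 + U(X, -10/(-161)) = -27848 + (-2 + 7*(-10/(-161))/5) = -27848 + (-2 + 7*(-10*(-1/161))/5) = -27848 + (-2 + (7/5)*(10/161)) = -27848 + (-2 + 2/23) = -27848 - 44/23 = -640548/23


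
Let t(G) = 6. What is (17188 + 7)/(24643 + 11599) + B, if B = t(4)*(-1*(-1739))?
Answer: 378166223/36242 ≈ 10434.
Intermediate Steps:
B = 10434 (B = 6*(-1*(-1739)) = 6*1739 = 10434)
(17188 + 7)/(24643 + 11599) + B = (17188 + 7)/(24643 + 11599) + 10434 = 17195/36242 + 10434 = 378166223/36242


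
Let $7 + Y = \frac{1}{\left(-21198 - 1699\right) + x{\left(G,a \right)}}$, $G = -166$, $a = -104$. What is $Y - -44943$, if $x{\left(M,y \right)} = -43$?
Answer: $\frac{1030831839}{22940} \approx 44936.0$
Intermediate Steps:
$Y = - \frac{160581}{22940}$ ($Y = -7 + \frac{1}{\left(-21198 - 1699\right) - 43} = -7 + \frac{1}{-22897 - 43} = -7 + \frac{1}{-22940} = -7 - \frac{1}{22940} = - \frac{160581}{22940} \approx -7.0$)
$Y - -44943 = - \frac{160581}{22940} - -44943 = - \frac{160581}{22940} + 44943 = \frac{1030831839}{22940}$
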